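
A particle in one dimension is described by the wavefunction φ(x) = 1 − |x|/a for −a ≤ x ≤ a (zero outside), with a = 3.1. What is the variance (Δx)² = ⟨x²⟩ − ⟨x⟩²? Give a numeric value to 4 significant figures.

0.9610

Compute ⟨x⟩ and ⟨x²⟩ separately, then (Δx)² = ⟨x²⟩ − ⟨x⟩².
φ is even, so ∫ over [−a, a] = 2∫₀ᵃ with φ = 1 − x/a there: ∫₀ᵃ (1 − x/a)² dx = a/3, ∫₀ᵃ x²(1 − x/a)² dx = a³/30, ∫₀ᵃ x⁴(1 − x/a)² dx = a⁵/105.
Normalization: ∫|φ|² dx = 2.0667.
⟨x⟩ = 0.0000 and ⟨x²⟩ = 0.96100.
(Δx)² = 0.96100 − (0.0000)² = 0.96100.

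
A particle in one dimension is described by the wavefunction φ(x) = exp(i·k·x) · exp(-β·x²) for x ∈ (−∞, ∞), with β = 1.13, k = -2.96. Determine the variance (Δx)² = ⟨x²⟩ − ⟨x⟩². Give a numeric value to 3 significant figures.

Compute ⟨x⟩ and ⟨x²⟩ separately, then (Δx)² = ⟨x²⟩ − ⟨x⟩².
Gaussian moments: ∫x^(2j)·e^(−2βx²) dx = (2j−1)!!/(4β)^j · √(π/(2β)), odd powers integrate to 0; here √(π/(2β)) = 1.1790.
Normalization: ∫|φ|² dx = 1.1790.
⟨x⟩ = 0.0000 and ⟨x²⟩ = 0.22124.
(Δx)² = 0.22124 − (0.0000)² = 0.22124.

0.221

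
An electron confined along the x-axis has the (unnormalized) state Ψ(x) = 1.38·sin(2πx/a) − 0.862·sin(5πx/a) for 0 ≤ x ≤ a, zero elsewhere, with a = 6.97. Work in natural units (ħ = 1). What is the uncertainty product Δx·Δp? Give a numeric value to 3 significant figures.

Δx = √(⟨x²⟩−⟨x⟩²), Δp = √(⟨p²⟩−⟨p⟩²).
On 0 ≤ x ≤ a (j ≠ l): ∫sin²(jπx/a) dx = a/2, ∫sin(jπx/a)·sin(lπx/a) dx = 0; diagonal moments ∫x·sin²(jπx/a) dx = a²/4, ∫x²·sin²(jπx/a) dx = a³·(1/6 − 1/(4j²π²)); cross terms ∫x·sin(jπx/a)·sin(lπx/a) dx = 0 for j + l even and −4jla²/(π²(j² − l²)²) for j + l odd, ∫x²·sin(jπx/a)·sin(lπx/a) dx = (−1)^(j+l)·4jla³/(π²(j² − l²)²); higher powers the same way via product-to-sum and parts. d²/dx² sin(jπx/a) = −(jπ/a)²·sin(jπx/a); on 0 ≤ x ≤ a, ∫sin²(jπx/a) dx = a/2 and ∫sin(jπx/a)·sin(lπx/a) dx = 0 for j ≠ l, so only diagonal terms survive in ∫|Ψ|² and ∫Ψ·Ψ″; ∫Ψ·Ψ′ dx = [Ψ²/2] between the walls = 0.
Normalization: ∫|Ψ|² dx = 9.2263.
⟨x⟩ = 3.6001, ⟨x²⟩ = 16.526 ⇒ Δx = 1.8881.
⟨p⟩ = 0.0000, ⟨p²⟩ = 2.0100 ⇒ Δp = 1.4178.
Δx·Δp = 2.6769.

2.68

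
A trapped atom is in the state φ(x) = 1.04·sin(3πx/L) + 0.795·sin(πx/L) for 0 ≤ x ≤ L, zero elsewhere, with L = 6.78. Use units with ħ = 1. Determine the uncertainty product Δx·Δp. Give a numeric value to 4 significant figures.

2.416

Δx = √(⟨x²⟩−⟨x⟩²), Δp = √(⟨p²⟩−⟨p⟩²).
On 0 ≤ x ≤ L (j ≠ l): ∫sin²(jπx/L) dx = L/2, ∫sin(jπx/L)·sin(lπx/L) dx = 0; diagonal moments ∫x·sin²(jπx/L) dx = L²/4, ∫x²·sin²(jπx/L) dx = L³·(1/6 − 1/(4j²π²)); cross terms ∫x·sin(jπx/L)·sin(lπx/L) dx = 0 for j + l even and −4jlL²/(π²(j² − l²)²) for j + l odd, ∫x²·sin(jπx/L)·sin(lπx/L) dx = (−1)^(j+l)·4jlL³/(π²(j² − l²)²); higher powers the same way via product-to-sum and parts. d²/dx² sin(jπx/L) = −(jπ/L)²·sin(jπx/L); on 0 ≤ x ≤ L, ∫sin²(jπx/L) dx = L/2 and ∫sin(jπx/L)·sin(lπx/L) dx = 0 for j ≠ l, so only diagonal terms survive in ∫|φ|² and ∫φ·φ″; ∫φ·φ′ dx = [φ²/2] between the walls = 0.
Normalization: ∫|φ|² dx = 5.8092.
⟨x⟩ = 3.3900, ⟨x²⟩ = 15.986 ⇒ Δx = 2.1199.
⟨p⟩ = 0.0000, ⟨p²⟩ = 1.2988 ⇒ Δp = 1.1397.
Δx·Δp = 2.4159.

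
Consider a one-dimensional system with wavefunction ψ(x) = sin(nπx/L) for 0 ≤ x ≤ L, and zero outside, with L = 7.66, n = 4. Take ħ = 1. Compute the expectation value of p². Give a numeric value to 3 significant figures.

p² ψ = −ħ² d²ψ/dx²; ⟨p²⟩ = −ħ² ∫ ψ*·ψ'' dx / ∫|ψ|² dx.
d/dx sin(nπx/L) = (nπ/L)·cos(nπx/L) and d²/dx² sin(nπx/L) = −(nπ/L)²·sin(nπx/L); on 0 ≤ x ≤ L, ∫sin²(nπx/L) dx = L/2 and ∫sin(nπx/L)·cos(nπx/L) dx = 0.
State is unnormalized: ∫|ψ|² dx = 3.8300, and ∫ψ*·(−ħ² ψ'') dx = 10.308, so ⟨p²⟩ = 10.308 / 3.8300.
⟨p²⟩ = 2.6913.

2.69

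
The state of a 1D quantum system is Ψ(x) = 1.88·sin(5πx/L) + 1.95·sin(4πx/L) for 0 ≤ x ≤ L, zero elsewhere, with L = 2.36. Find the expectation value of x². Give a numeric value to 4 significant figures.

0.7280

⟨x²⟩ = ∫ x²·|Ψ|² dx / ∫|Ψ|² dx (integrals over the domain).
On 0 ≤ x ≤ L (j ≠ l): ∫sin²(jπx/L) dx = L/2, ∫sin(jπx/L)·sin(lπx/L) dx = 0; diagonal moments ∫x·sin²(jπx/L) dx = L²/4, ∫x²·sin²(jπx/L) dx = L³·(1/6 − 1/(4j²π²)); cross terms ∫x·sin(jπx/L)·sin(lπx/L) dx = 0 for j + l even and −4jlL²/(π²(j² − l²)²) for j + l odd, ∫x²·sin(jπx/L)·sin(lπx/L) dx = (−1)^(j+l)·4jlL³/(π²(j² − l²)²); higher powers the same way via product-to-sum and parts.
State is unnormalized: ∫|Ψ|² dx = 8.6575, and ∫Ψ*·x²·Ψ dx = 6.3027, so ⟨x²⟩ = 6.3027 / 8.6575.
⟨x²⟩ = 0.72800.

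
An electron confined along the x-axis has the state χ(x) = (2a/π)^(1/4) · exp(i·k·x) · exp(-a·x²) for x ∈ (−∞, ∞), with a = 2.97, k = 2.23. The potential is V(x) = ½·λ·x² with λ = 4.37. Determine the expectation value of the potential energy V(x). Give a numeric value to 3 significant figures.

⟨V⟩ = ∫ V(x)·|χ|² dx.
Gaussian moments: ∫x^(2j)·e^(−2ax²) dx = (2j−1)!!/(4a)^j · √(π/(2a)), odd powers integrate to 0; here √(π/(2a)) = 0.72725.
⟨V⟩ = 0.18392.

0.184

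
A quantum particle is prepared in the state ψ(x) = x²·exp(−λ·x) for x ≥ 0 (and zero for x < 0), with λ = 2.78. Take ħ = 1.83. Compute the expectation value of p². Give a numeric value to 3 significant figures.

8.63

p² ψ = −ħ² d²ψ/dx²; ⟨p²⟩ = −ħ² ∫ ψ*·ψ'' dx / ∫|ψ|² dx.
Differentiate x²·exp(−λ·x) with the product rule; every integrand then reduces to terms xʲ·e^(−2λx) on [0, ∞), with ∫₀^∞ xʲ·e^(−2λx) dx = j!/(2λ)^(j+1).
State is unnormalized: ∫|ψ|² dx = 0.0045169, and ∫ψ*·(−ħ² ψ'') dx = 0.038968, so ⟨p²⟩ = 0.038968 / 0.0045169.
⟨p²⟩ = 8.6272.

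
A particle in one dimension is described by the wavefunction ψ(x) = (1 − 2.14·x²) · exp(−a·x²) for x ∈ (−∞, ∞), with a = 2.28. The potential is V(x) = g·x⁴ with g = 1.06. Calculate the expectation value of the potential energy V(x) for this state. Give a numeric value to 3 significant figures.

0.0319

⟨V⟩ = ∫ V(x)·|ψ|² dx / ∫|ψ|² dx.
Expand each integrand as polynomial × e^(−2ax²) and use ∫x^(2j)·e^(−2ax²) dx = (2j−1)!!/(4a)^j · √(π/(2a)), odd powers → 0; here √(π/(2a)) = 0.83003.
State is unnormalized: ∫|ψ|² dx = 0.57760, and ∫ψ*·V(x)·ψ dx = 0.018425, so ⟨V⟩ = 0.018425 / 0.57760.
⟨V⟩ = 0.031900.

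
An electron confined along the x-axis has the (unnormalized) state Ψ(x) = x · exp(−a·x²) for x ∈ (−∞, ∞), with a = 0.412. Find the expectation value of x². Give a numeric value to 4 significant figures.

⟨x²⟩ = ∫ x²·|Ψ|² dx / ∫|Ψ|² dx (integrals over the domain).
Expand each integrand as polynomial × e^(−2ax²) and use ∫x^(2j)·e^(−2ax²) dx = (2j−1)!!/(4a)^j · √(π/(2a)), odd powers → 0; here √(π/(2a)) = 1.9526.
State is unnormalized: ∫|Ψ|² dx = 1.1848, and ∫Ψ*·x²·Ψ dx = 2.1568, so ⟨x²⟩ = 2.1568 / 1.1848.
⟨x²⟩ = 1.8204.

1.820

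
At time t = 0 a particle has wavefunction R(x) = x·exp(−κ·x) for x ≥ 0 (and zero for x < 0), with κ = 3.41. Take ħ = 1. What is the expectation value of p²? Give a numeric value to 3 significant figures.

p² R = −ħ² d²R/dx²; ⟨p²⟩ = −ħ² ∫ R*·R'' dx / ∫|R|² dx.
Differentiate x·exp(−κ·x) with the product rule; every integrand then reduces to terms xʲ·e^(−2κx) on [0, ∞), with ∫₀^∞ xʲ·e^(−2κx) dx = j!/(2κ)^(j+1).
State is unnormalized: ∫|R|² dx = 0.0063049, and ∫R*·(−ħ² R'') dx = 0.073314, so ⟨p²⟩ = 0.073314 / 0.0063049.
⟨p²⟩ = 11.628.

11.6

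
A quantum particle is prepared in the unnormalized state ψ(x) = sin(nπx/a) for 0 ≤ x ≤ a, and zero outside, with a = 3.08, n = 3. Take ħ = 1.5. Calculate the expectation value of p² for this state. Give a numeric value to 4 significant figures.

21.07

p² ψ = −ħ² d²ψ/dx²; ⟨p²⟩ = −ħ² ∫ ψ*·ψ'' dx / ∫|ψ|² dx.
d/dx sin(nπx/a) = (nπ/a)·cos(nπx/a) and d²/dx² sin(nπx/a) = −(nπ/a)²·sin(nπx/a); on 0 ≤ x ≤ a, ∫sin²(nπx/a) dx = a/2 and ∫sin(nπx/a)·cos(nπx/a) dx = 0.
State is unnormalized: ∫|ψ|² dx = 1.5400, and ∫ψ*·(−ħ² ψ'') dx = 32.445, so ⟨p²⟩ = 32.445 / 1.5400.
⟨p²⟩ = 21.068.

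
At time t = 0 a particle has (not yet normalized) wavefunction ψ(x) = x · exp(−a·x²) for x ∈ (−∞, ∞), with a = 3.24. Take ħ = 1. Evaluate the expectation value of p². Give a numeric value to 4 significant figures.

p² ψ = −ħ² d²ψ/dx²; ⟨p²⟩ = −ħ² ∫ ψ*·ψ'' dx / ∫|ψ|² dx.
Expand each integrand as polynomial × e^(−2ax²) and use ∫x^(2j)·e^(−2ax²) dx = (2j−1)!!/(4a)^j · √(π/(2a)), odd powers → 0; here √(π/(2a)) = 0.69629. Differentiate with the product rule, d/dx e^(−ax²) = −2ax·e^(−ax²).
State is unnormalized: ∫|ψ|² dx = 0.053726, and ∫ψ*·(−ħ² ψ'') dx = 0.52221, so ⟨p²⟩ = 0.52221 / 0.053726.
⟨p²⟩ = 9.7200.

9.720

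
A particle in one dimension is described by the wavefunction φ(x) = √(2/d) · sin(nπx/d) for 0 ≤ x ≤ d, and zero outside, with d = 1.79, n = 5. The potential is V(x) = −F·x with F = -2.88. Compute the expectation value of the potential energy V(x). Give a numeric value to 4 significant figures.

2.578

⟨V⟩ = ∫ V(x)·|φ|² dx.
With sin²θ = (1 − cos2θ)/2 on 0 ≤ x ≤ d: ∫sin²(nπx/d) dx = d/2, ∫x·sin²(nπx/d) dx = d²/4, ∫x²·sin²(nπx/d) dx = d³·(1/6 − 1/(4n²π²)); higher powers xᵏ the same way, integrating xᵏ·cos(2nπx/d) by parts.
⟨V⟩ = 2.5776.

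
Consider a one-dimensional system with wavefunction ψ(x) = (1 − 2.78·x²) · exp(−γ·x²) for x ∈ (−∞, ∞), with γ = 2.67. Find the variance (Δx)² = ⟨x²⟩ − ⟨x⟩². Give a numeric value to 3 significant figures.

Compute ⟨x⟩ and ⟨x²⟩ separately, then (Δx)² = ⟨x²⟩ − ⟨x⟩².
Expand each integrand as polynomial × e^(−2γx²) and use ∫x^(2j)·e^(−2γx²) dx = (2j−1)!!/(4γ)^j · √(π/(2γ)), odd powers → 0; here √(π/(2γ)) = 0.76702.
Normalization: ∫|ψ|² dx = 0.52362.
⟨x⟩ = 0.0000 and ⟨x²⟩ = 0.062344.
(Δx)² = 0.062344 − (0.0000)² = 0.062344.

0.0623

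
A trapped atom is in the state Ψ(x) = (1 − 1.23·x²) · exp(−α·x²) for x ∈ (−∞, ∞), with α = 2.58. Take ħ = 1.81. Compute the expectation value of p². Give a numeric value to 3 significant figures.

14.1

p² Ψ = −ħ² d²Ψ/dx²; ⟨p²⟩ = −ħ² ∫ Ψ*·Ψ'' dx / ∫|Ψ|² dx.
Expand each integrand as polynomial × e^(−2αx²) and use ∫x^(2j)·e^(−2αx²) dx = (2j−1)!!/(4α)^j · √(π/(2α)), odd powers → 0; here √(π/(2α)) = 0.78028. Differentiate with the product rule, d/dx e^(−αx²) = −2αx·e^(−αx²).
State is unnormalized: ∫|Ψ|² dx = 0.62753, and ∫Ψ*·(−ħ² Ψ'') dx = 8.8231, so ⟨p²⟩ = 8.8231 / 0.62753.
⟨p²⟩ = 14.060.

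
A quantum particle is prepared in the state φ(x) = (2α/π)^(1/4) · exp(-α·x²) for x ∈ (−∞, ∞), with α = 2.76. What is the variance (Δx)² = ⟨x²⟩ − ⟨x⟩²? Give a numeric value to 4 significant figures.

0.09058

Compute ⟨x⟩ and ⟨x²⟩ separately, then (Δx)² = ⟨x²⟩ − ⟨x⟩².
Gaussian moments: ∫x^(2j)·e^(−2αx²) dx = (2j−1)!!/(4α)^j · √(π/(2α)), odd powers integrate to 0; here √(π/(2α)) = 0.75441.
⟨x⟩ = 0.0000 and ⟨x²⟩ = 0.090580.
(Δx)² = 0.090580 − (0.0000)² = 0.090580.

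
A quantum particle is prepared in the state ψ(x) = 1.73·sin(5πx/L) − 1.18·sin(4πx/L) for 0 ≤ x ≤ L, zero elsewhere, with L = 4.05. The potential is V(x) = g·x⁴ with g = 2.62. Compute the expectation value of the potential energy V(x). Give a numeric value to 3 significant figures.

⟨V⟩ = ∫ V(x)·|ψ|² dx / ∫|ψ|² dx.
On 0 ≤ x ≤ L (j ≠ l): ∫sin²(jπx/L) dx = L/2, ∫sin(jπx/L)·sin(lπx/L) dx = 0; diagonal moments ∫x·sin²(jπx/L) dx = L²/4, ∫x²·sin²(jπx/L) dx = L³·(1/6 − 1/(4j²π²)); cross terms ∫x·sin(jπx/L)·sin(lπx/L) dx = 0 for j + l even and −4jlL²/(π²(j² − l²)²) for j + l odd, ∫x²·sin(jπx/L)·sin(lπx/L) dx = (−1)^(j+l)·4jlL³/(π²(j² − l²)²); higher powers the same way via product-to-sum and parts.
State is unnormalized: ∫|ψ|² dx = 8.8802, and ∫ψ*·V(x)·ψ dx = 2119.3, so ⟨V⟩ = 2119.3 / 8.8802.
⟨V⟩ = 238.66.

239.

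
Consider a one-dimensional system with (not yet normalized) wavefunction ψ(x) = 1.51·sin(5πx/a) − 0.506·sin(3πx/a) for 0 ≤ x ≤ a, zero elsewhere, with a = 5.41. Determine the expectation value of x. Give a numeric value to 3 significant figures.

⟨x⟩ = ∫ x·|ψ|² dx / ∫|ψ|² dx (integrals over the domain).
On 0 ≤ x ≤ a (j ≠ l): ∫sin²(jπx/a) dx = a/2, ∫sin(jπx/a)·sin(lπx/a) dx = 0; diagonal moments ∫x·sin²(jπx/a) dx = a²/4, ∫x²·sin²(jπx/a) dx = a³·(1/6 − 1/(4j²π²)); cross terms ∫x·sin(jπx/a)·sin(lπx/a) dx = 0 for j + l even and −4jla²/(π²(j² − l²)²) for j + l odd, ∫x²·sin(jπx/a)·sin(lπx/a) dx = (−1)^(j+l)·4jla³/(π²(j² − l²)²); higher powers the same way via product-to-sum and parts.
State is unnormalized: ∫|ψ|² dx = 6.8602, and ∫ψ*·x·ψ dx = 18.557, so ⟨x⟩ = 18.557 / 6.8602.
⟨x⟩ = 2.7050.

2.71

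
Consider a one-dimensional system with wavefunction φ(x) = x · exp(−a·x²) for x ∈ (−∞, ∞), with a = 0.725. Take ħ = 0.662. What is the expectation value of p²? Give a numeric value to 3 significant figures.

p² φ = −ħ² d²φ/dx²; ⟨p²⟩ = −ħ² ∫ φ*·φ'' dx / ∫|φ|² dx.
Expand each integrand as polynomial × e^(−2ax²) and use ∫x^(2j)·e^(−2ax²) dx = (2j−1)!!/(4a)^j · √(π/(2a)), odd powers → 0; here √(π/(2a)) = 1.4719. Differentiate with the product rule, d/dx e^(−ax²) = −2ax·e^(−ax²).
State is unnormalized: ∫|φ|² dx = 0.50757, and ∫φ*·(−ħ² φ'') dx = 0.48380, so ⟨p²⟩ = 0.48380 / 0.50757.
⟨p²⟩ = 0.95318.

0.953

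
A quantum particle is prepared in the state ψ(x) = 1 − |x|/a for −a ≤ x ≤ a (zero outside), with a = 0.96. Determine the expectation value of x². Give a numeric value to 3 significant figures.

0.0922

⟨x²⟩ = ∫ x²·|ψ|² dx / ∫|ψ|² dx (integrals over the domain).
ψ is even, so ∫ over [−a, a] = 2∫₀ᵃ with ψ = 1 − x/a there: ∫₀ᵃ (1 − x/a)² dx = a/3, ∫₀ᵃ x²(1 − x/a)² dx = a³/30, ∫₀ᵃ x⁴(1 − x/a)² dx = a⁵/105.
State is unnormalized: ∫|ψ|² dx = 0.64000, and ∫ψ*·x²·ψ dx = 0.058982, so ⟨x²⟩ = 0.058982 / 0.64000.
⟨x²⟩ = 0.092160.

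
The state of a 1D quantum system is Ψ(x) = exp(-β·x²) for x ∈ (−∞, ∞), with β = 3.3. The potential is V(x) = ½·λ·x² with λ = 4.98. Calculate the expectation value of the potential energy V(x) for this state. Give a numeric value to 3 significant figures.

⟨V⟩ = ∫ V(x)·|Ψ|² dx / ∫|Ψ|² dx.
Gaussian moments: ∫x^(2j)·e^(−2βx²) dx = (2j−1)!!/(4β)^j · √(π/(2β)), odd powers integrate to 0; here √(π/(2β)) = 0.68993.
State is unnormalized: ∫|Ψ|² dx = 0.68993, and ∫Ψ*·V(x)·Ψ dx = 0.13015, so ⟨V⟩ = 0.13015 / 0.68993.
⟨V⟩ = 0.18864.

0.189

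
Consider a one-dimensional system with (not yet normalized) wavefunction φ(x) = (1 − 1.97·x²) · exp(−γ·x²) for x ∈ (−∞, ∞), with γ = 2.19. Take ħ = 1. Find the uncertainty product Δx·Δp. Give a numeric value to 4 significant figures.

0.6120

Δx = √(⟨x²⟩−⟨x⟩²), Δp = √(⟨p²⟩−⟨p⟩²).
Expand each integrand as polynomial × e^(−2γx²) and use ∫x^(2j)·e^(−2γx²) dx = (2j−1)!!/(4γ)^j · √(π/(2γ)), odd powers → 0; here √(π/(2γ)) = 0.84691. Differentiate with the product rule, d/dx e^(−γx²) = −2γx·e^(−γx²).
Normalization: ∫|φ|² dx = 0.59449.
⟨x⟩ = 0.0000, ⟨x²⟩ = 0.066561 ⇒ Δx = 0.25799.
⟨p⟩ = 0.0000, ⟨p²⟩ = 5.6276 ⇒ Δp = 2.3723.
Δx·Δp = 0.61203.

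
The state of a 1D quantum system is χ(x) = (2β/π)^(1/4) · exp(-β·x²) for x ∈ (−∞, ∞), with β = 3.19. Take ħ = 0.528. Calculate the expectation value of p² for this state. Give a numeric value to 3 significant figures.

0.889

p² χ = −ħ² d²χ/dx²; ⟨p²⟩ = −ħ² ∫ χ*·χ'' dx.
Gaussian moments: ∫x^(2j)·e^(−2βx²) dx = (2j−1)!!/(4β)^j · √(π/(2β)), odd powers integrate to 0; here √(π/(2β)) = 0.70172. Derivatives: d/dx e^(−βx²) = −2βx·e^(−βx²), d²/dx² e^(−βx²) = (4β²x² − 2β)·e^(−βx²).
⟨p²⟩ = 0.88932.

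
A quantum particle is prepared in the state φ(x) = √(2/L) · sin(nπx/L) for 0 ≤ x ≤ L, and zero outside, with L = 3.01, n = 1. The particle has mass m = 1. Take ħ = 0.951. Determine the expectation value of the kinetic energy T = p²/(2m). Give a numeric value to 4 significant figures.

0.4926

T = −(ħ²/2m) d²/dx², so ⟨T⟩ = −(ħ²/2m) ∫ φ*·φ'' dx; with m = 1.
d/dx sin(nπx/L) = (nπ/L)·cos(nπx/L) and d²/dx² sin(nπx/L) = −(nπ/L)²·sin(nπx/L); on 0 ≤ x ≤ L, ∫sin²(nπx/L) dx = L/2 and ∫sin(nπx/L)·cos(nπx/L) dx = 0.
⟨T⟩ = 0.49260.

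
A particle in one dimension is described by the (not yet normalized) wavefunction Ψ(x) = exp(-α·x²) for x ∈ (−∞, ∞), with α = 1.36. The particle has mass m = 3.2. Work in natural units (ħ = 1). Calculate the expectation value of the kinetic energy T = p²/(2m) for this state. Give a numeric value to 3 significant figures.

T = −(ħ²/2m) d²/dx², so ⟨T⟩ = −(ħ²/2m) ∫ Ψ*·Ψ'' dx / ∫|Ψ|² dx; with m = 3.2.
Gaussian moments: ∫x^(2j)·e^(−2αx²) dx = (2j−1)!!/(4α)^j · √(π/(2α)), odd powers integrate to 0; here √(π/(2α)) = 1.0747. Derivatives: d/dx e^(−αx²) = −2αx·e^(−αx²), d²/dx² e^(−αx²) = (4α²x² − 2α)·e^(−αx²).
State is unnormalized: ∫|Ψ|² dx = 1.0747, and ∫Ψ*·(−ħ²/2m · Ψ'') dx = 0.22838, so ⟨T⟩ = 0.22838 / 1.0747.
⟨T⟩ = 0.21250.

0.213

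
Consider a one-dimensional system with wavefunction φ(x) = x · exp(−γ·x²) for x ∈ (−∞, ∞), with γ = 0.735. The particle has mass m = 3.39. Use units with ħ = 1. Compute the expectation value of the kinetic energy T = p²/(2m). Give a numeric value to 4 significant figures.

T = −(ħ²/2m) d²/dx², so ⟨T⟩ = −(ħ²/2m) ∫ φ*·φ'' dx / ∫|φ|² dx; with m = 3.39.
Expand each integrand as polynomial × e^(−2γx²) and use ∫x^(2j)·e^(−2γx²) dx = (2j−1)!!/(4γ)^j · √(π/(2γ)), odd powers → 0; here √(π/(2γ)) = 1.4619. Differentiate with the product rule, d/dx e^(−γx²) = −2γx·e^(−γx²).
State is unnormalized: ∫|φ|² dx = 0.49724, and ∫φ*·(−ħ²/2m · φ'') dx = 0.16171, so ⟨T⟩ = 0.16171 / 0.49724.
⟨T⟩ = 0.32522.

0.3252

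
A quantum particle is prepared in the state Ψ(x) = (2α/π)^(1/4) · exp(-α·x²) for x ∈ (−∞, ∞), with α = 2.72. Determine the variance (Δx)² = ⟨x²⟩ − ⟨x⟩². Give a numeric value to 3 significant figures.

Compute ⟨x⟩ and ⟨x²⟩ separately, then (Δx)² = ⟨x²⟩ − ⟨x⟩².
Gaussian moments: ∫x^(2j)·e^(−2αx²) dx = (2j−1)!!/(4α)^j · √(π/(2α)), odd powers integrate to 0; here √(π/(2α)) = 0.75993.
⟨x⟩ = 0.0000 and ⟨x²⟩ = 0.091912.
(Δx)² = 0.091912 − (0.0000)² = 0.091912.

0.0919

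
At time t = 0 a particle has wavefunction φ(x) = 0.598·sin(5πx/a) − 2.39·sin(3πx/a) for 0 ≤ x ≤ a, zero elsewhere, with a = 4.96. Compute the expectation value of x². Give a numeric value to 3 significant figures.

⟨x²⟩ = ∫ x²·|φ|² dx / ∫|φ|² dx (integrals over the domain).
On 0 ≤ x ≤ a (j ≠ l): ∫sin²(jπx/a) dx = a/2, ∫sin(jπx/a)·sin(lπx/a) dx = 0; diagonal moments ∫x·sin²(jπx/a) dx = a²/4, ∫x²·sin²(jπx/a) dx = a³·(1/6 − 1/(4j²π²)); cross terms ∫x·sin(jπx/a)·sin(lπx/a) dx = 0 for j + l even and −4jla²/(π²(j² − l²)²) for j + l odd, ∫x²·sin(jπx/a)·sin(lπx/a) dx = (−1)^(j+l)·4jla³/(π²(j² − l²)²); higher powers the same way via product-to-sum and parts.
State is unnormalized: ∫|φ|² dx = 15.053, and ∫φ*·x²·φ dx = 113.15, so ⟨x²⟩ = 113.15 / 15.053.
⟨x²⟩ = 7.5170.

7.52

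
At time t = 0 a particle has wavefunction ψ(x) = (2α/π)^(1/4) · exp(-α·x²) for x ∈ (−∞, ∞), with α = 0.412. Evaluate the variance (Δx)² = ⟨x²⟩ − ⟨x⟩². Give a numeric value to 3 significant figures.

0.607

Compute ⟨x⟩ and ⟨x²⟩ separately, then (Δx)² = ⟨x²⟩ − ⟨x⟩².
Gaussian moments: ∫x^(2j)·e^(−2αx²) dx = (2j−1)!!/(4α)^j · √(π/(2α)), odd powers integrate to 0; here √(π/(2α)) = 1.9526.
⟨x⟩ = 0.0000 and ⟨x²⟩ = 0.60680.
(Δx)² = 0.60680 − (0.0000)² = 0.60680.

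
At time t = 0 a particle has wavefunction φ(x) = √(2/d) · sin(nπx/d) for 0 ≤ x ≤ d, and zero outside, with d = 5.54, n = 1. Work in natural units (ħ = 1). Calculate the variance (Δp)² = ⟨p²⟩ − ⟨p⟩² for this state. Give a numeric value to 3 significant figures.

0.322

Compute ⟨p⟩ and ⟨p²⟩ separately; (Δp)² = ⟨p²⟩ − ⟨p⟩².
d/dx sin(nπx/d) = (nπ/d)·cos(nπx/d) and d²/dx² sin(nπx/d) = −(nπ/d)²·sin(nπx/d); on 0 ≤ x ≤ d, ∫sin²(nπx/d) dx = d/2 and ∫sin(nπx/d)·cos(nπx/d) dx = 0.
⟨p⟩ = 0.0000 and ⟨p²⟩ = 0.32157.
(Δp)² = 0.32157 − (0.0000)² = 0.32157.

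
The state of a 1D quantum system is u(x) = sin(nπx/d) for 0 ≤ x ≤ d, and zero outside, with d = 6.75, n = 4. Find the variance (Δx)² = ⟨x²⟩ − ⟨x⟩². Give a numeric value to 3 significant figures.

3.65

Compute ⟨x⟩ and ⟨x²⟩ separately, then (Δx)² = ⟨x²⟩ − ⟨x⟩².
With sin²θ = (1 − cos2θ)/2 on 0 ≤ x ≤ d: ∫sin²(nπx/d) dx = d/2, ∫x·sin²(nπx/d) dx = d²/4, ∫x²·sin²(nπx/d) dx = d³·(1/6 − 1/(4n²π²)); higher powers xᵏ the same way, integrating xᵏ·cos(2nπx/d) by parts.
Normalization: ∫|u|² dx = 3.3750.
⟨x⟩ = 3.3750 and ⟨x²⟩ = 15.043.
(Δx)² = 15.043 − (3.3750)² = 3.6526.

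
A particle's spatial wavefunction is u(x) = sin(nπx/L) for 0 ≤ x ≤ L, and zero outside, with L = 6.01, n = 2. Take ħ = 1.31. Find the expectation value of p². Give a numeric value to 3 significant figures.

p² u = −ħ² d²u/dx²; ⟨p²⟩ = −ħ² ∫ u*·u'' dx / ∫|u|² dx.
d/dx sin(nπx/L) = (nπ/L)·cos(nπx/L) and d²/dx² sin(nπx/L) = −(nπ/L)²·sin(nπx/L); on 0 ≤ x ≤ L, ∫sin²(nπx/L) dx = L/2 and ∫sin(nπx/L)·cos(nπx/L) dx = 0.
State is unnormalized: ∫|u|² dx = 3.0050, and ∫u*·(−ħ² u'') dx = 5.6363, so ⟨p²⟩ = 5.6363 / 3.0050.
⟨p²⟩ = 1.8757.

1.88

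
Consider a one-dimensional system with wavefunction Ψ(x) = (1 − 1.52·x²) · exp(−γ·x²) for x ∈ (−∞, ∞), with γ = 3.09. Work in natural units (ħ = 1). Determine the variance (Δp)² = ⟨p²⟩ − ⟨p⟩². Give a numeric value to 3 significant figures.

Compute ⟨p⟩ and ⟨p²⟩ separately; (Δp)² = ⟨p²⟩ − ⟨p⟩².
Expand each integrand as polynomial × e^(−2γx²) and use ∫x^(2j)·e^(−2γx²) dx = (2j−1)!!/(4γ)^j · √(π/(2γ)), odd powers → 0; here √(π/(2γ)) = 0.71299. Differentiate with the product rule, d/dx e^(−γx²) = −2γx·e^(−γx²).
Normalization: ∫|Ψ|² dx = 0.56997.
⟨p⟩ = 0.0000 and ⟨p²⟩ = 5.2252.
(Δp)² = 5.2252 − (0.0000)² = 5.2252.

5.23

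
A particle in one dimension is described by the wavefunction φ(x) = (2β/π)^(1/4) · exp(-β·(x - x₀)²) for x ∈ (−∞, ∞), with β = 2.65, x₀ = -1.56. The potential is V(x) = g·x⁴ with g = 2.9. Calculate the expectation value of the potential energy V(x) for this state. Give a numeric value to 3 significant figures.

⟨V⟩ = ∫ V(x)·|φ|² dx.
Gaussian moments (u = x − x₀): ∫u^(2j)·e^(−2βu²) du = (2j−1)!!/(4β)^j · √(π/(2β)), odd powers integrate to 0; here √(π/(2β)) = 0.76990.
⟨V⟩ = 21.247.

21.2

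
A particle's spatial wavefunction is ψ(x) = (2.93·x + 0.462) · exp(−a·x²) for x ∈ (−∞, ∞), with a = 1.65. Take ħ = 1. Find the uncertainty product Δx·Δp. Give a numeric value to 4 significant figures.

1.232

Δx = √(⟨x²⟩−⟨x⟩²), Δp = √(⟨p²⟩−⟨p⟩²).
Expand each integrand as polynomial × e^(−2ax²) and use ∫x^(2j)·e^(−2ax²) dx = (2j−1)!!/(4a)^j · √(π/(2a)), odd powers → 0; here √(π/(2a)) = 0.97570. Differentiate with the product rule, d/dx e^(−ax²) = −2ax·e^(−ax²).
Normalization: ∫|ψ|² dx = 1.4774.
⟨x⟩ = 0.27090, ⟨x²⟩ = 0.41183 ⇒ Δx = 0.58176.
⟨p⟩ = 0.0000, ⟨p²⟩ = 4.4848 ⇒ Δp = 2.1177.
Δx·Δp = 1.2320.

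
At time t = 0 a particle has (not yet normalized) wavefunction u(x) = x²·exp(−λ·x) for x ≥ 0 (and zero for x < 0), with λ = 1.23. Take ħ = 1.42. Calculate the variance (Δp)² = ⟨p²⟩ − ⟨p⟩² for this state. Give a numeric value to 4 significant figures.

Compute ⟨p⟩ and ⟨p²⟩ separately; (Δp)² = ⟨p²⟩ − ⟨p⟩².
Differentiate x²·exp(−λ·x) with the product rule; every integrand then reduces to terms xʲ·e^(−2λx) on [0, ∞), with ∫₀^∞ xʲ·e^(−2λx) dx = j!/(2λ)^(j+1).
Normalization: ∫|u|² dx = 0.26640.
⟨p⟩ = 0.0000 and ⟨p²⟩ = 1.0169.
(Δp)² = 1.0169 − (0.0000)² = 1.0169.

1.017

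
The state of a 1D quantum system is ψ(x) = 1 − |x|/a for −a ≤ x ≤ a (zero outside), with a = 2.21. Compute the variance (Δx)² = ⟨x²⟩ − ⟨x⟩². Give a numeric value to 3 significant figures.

0.488

Compute ⟨x⟩ and ⟨x²⟩ separately, then (Δx)² = ⟨x²⟩ − ⟨x⟩².
ψ is even, so ∫ over [−a, a] = 2∫₀ᵃ with ψ = 1 − x/a there: ∫₀ᵃ (1 − x/a)² dx = a/3, ∫₀ᵃ x²(1 − x/a)² dx = a³/30, ∫₀ᵃ x⁴(1 − x/a)² dx = a⁵/105.
Normalization: ∫|ψ|² dx = 1.4733.
⟨x⟩ = 0.0000 and ⟨x²⟩ = 0.48841.
(Δx)² = 0.48841 − (0.0000)² = 0.48841.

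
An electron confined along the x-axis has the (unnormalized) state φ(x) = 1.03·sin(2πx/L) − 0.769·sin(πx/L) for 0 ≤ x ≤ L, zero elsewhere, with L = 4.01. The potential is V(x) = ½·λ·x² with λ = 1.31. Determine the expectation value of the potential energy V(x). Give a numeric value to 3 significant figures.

5.05

⟨V⟩ = ∫ V(x)·|φ|² dx / ∫|φ|² dx.
On 0 ≤ x ≤ L (j ≠ l): ∫sin²(jπx/L) dx = L/2, ∫sin(jπx/L)·sin(lπx/L) dx = 0; diagonal moments ∫x·sin²(jπx/L) dx = L²/4, ∫x²·sin²(jπx/L) dx = L³·(1/6 − 1/(4j²π²)); cross terms ∫x·sin(jπx/L)·sin(lπx/L) dx = 0 for j + l even and −4jlL²/(π²(j² − l²)²) for j + l odd, ∫x²·sin(jπx/L)·sin(lπx/L) dx = (−1)^(j+l)·4jlL³/(π²(j² − l²)²); higher powers the same way via product-to-sum and parts.
State is unnormalized: ∫|φ|² dx = 3.3128, and ∫φ*·V(x)·φ dx = 16.740, so ⟨V⟩ = 16.740 / 3.3128.
⟨V⟩ = 5.0532.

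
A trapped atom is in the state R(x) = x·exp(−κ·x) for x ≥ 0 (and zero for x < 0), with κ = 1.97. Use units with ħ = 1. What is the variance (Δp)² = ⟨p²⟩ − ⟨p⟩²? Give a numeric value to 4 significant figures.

Compute ⟨p⟩ and ⟨p²⟩ separately; (Δp)² = ⟨p²⟩ − ⟨p⟩².
Differentiate x·exp(−κ·x) with the product rule; every integrand then reduces to terms xʲ·e^(−2κx) on [0, ∞), with ∫₀^∞ xʲ·e^(−2κx) dx = j!/(2κ)^(j+1).
Normalization: ∫|R|² dx = 0.032700.
⟨p⟩ = 0.0000 and ⟨p²⟩ = 3.8809.
(Δp)² = 3.8809 − (0.0000)² = 3.8809.

3.881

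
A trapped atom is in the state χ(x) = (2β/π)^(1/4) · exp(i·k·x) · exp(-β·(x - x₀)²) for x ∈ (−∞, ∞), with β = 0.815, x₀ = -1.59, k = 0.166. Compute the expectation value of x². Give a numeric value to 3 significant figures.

⟨x²⟩ = ∫ x²·|χ|² dx (integrals over the domain).
Gaussian moments (u = x − x₀): ∫u^(2j)·e^(−2βu²) du = (2j−1)!!/(4β)^j · √(π/(2β)), odd powers integrate to 0; here √(π/(2β)) = 1.3883.
⟨x²⟩ = 2.8348.

2.83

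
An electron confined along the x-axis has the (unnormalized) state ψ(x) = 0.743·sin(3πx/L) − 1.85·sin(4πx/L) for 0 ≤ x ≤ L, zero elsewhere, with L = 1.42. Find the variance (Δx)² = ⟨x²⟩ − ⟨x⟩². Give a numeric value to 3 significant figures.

0.123

Compute ⟨x⟩ and ⟨x²⟩ separately, then (Δx)² = ⟨x²⟩ − ⟨x⟩².
On 0 ≤ x ≤ L (j ≠ l): ∫sin²(jπx/L) dx = L/2, ∫sin(jπx/L)·sin(lπx/L) dx = 0; diagonal moments ∫x·sin²(jπx/L) dx = L²/4, ∫x²·sin²(jπx/L) dx = L³·(1/6 − 1/(4j²π²)); cross terms ∫x·sin(jπx/L)·sin(lπx/L) dx = 0 for j + l even and −4jlL²/(π²(j² − l²)²) for j + l odd, ∫x²·sin(jπx/L)·sin(lπx/L) dx = (−1)^(j+l)·4jlL³/(π²(j² − l²)²); higher powers the same way via product-to-sum and parts.
Normalization: ∫|ψ|² dx = 2.8219.
⟨x⟩ = 0.90497 and ⟨x²⟩ = 0.94192.
(Δx)² = 0.94192 − (0.90497)² = 0.12295.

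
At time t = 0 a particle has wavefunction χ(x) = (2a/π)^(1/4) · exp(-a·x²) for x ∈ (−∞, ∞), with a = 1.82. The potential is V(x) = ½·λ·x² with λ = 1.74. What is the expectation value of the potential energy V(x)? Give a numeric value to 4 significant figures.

⟨V⟩ = ∫ V(x)·|χ|² dx.
Gaussian moments: ∫x^(2j)·e^(−2ax²) dx = (2j−1)!!/(4a)^j · √(π/(2a)), odd powers integrate to 0; here √(π/(2a)) = 0.92902.
⟨V⟩ = 0.11951.

0.1195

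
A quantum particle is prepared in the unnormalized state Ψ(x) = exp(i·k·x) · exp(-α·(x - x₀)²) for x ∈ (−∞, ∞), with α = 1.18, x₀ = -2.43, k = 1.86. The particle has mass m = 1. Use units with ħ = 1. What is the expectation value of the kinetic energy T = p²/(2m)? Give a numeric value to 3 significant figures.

T = −(ħ²/2m) d²/dx², so ⟨T⟩ = −(ħ²/2m) ∫ Ψ*·Ψ'' dx / ∫|Ψ|² dx; with m = 1.
Gaussian moments (u = x − x₀): ∫u^(2j)·e^(−2αu²) du = (2j−1)!!/(4α)^j · √(π/(2α)), odd powers integrate to 0; here √(π/(2α)) = 1.1538. Derivatives: Ψ′ = (ik − 2αu)·Ψ, Ψ″ = ((ik − 2αu)² − 2α)·Ψ; the odd-in-u pieces drop out.
State is unnormalized: ∫|Ψ|² dx = 1.1538, and ∫Ψ*·(−ħ²/2m · Ψ'') dx = 2.6765, so ⟨T⟩ = 2.6765 / 1.1538.
⟨T⟩ = 2.3198.

2.32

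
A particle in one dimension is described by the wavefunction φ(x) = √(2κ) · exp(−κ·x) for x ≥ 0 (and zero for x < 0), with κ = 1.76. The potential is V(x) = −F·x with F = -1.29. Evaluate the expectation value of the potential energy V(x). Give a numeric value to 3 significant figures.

0.366

⟨V⟩ = ∫ V(x)·|φ|² dx.
Every integrand reduces to terms xʲ·e^(−2κx) on [0, ∞); use ∫₀^∞ xʲ·e^(−2κx) dx = j!/(2κ)^(j+1).
⟨V⟩ = 0.36648.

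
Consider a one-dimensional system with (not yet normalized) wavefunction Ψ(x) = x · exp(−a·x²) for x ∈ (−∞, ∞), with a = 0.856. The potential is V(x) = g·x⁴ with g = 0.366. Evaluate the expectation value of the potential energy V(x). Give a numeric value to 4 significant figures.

⟨V⟩ = ∫ V(x)·|Ψ|² dx / ∫|Ψ|² dx.
Expand each integrand as polynomial × e^(−2ax²) and use ∫x^(2j)·e^(−2ax²) dx = (2j−1)!!/(4a)^j · √(π/(2a)), odd powers → 0; here √(π/(2a)) = 1.3546.
State is unnormalized: ∫|Ψ|² dx = 0.39563, and ∫Ψ*·V(x)·Ψ dx = 0.18527, so ⟨V⟩ = 0.18527 / 0.39563.
⟨V⟩ = 0.46828.

0.4683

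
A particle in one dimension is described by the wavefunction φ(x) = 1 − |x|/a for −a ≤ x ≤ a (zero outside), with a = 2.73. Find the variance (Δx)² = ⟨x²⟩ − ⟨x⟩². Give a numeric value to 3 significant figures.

0.745

Compute ⟨x⟩ and ⟨x²⟩ separately, then (Δx)² = ⟨x²⟩ − ⟨x⟩².
φ is even, so ∫ over [−a, a] = 2∫₀ᵃ with φ = 1 − x/a there: ∫₀ᵃ (1 − x/a)² dx = a/3, ∫₀ᵃ x²(1 − x/a)² dx = a³/30, ∫₀ᵃ x⁴(1 − x/a)² dx = a⁵/105.
Normalization: ∫|φ|² dx = 1.8200.
⟨x⟩ = 0.0000 and ⟨x²⟩ = 0.74529.
(Δx)² = 0.74529 − (0.0000)² = 0.74529.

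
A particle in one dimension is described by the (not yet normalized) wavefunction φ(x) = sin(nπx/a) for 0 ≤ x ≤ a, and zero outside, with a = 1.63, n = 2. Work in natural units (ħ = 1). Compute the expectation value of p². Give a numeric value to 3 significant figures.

14.9

p² φ = −ħ² d²φ/dx²; ⟨p²⟩ = −ħ² ∫ φ*·φ'' dx / ∫|φ|² dx.
d/dx sin(nπx/a) = (nπ/a)·cos(nπx/a) and d²/dx² sin(nπx/a) = −(nπ/a)²·sin(nπx/a); on 0 ≤ x ≤ a, ∫sin²(nπx/a) dx = a/2 and ∫sin(nπx/a)·cos(nπx/a) dx = 0.
State is unnormalized: ∫|φ|² dx = 0.81500, and ∫φ*·(−ħ² φ'') dx = 12.110, so ⟨p²⟩ = 12.110 / 0.81500.
⟨p²⟩ = 14.859.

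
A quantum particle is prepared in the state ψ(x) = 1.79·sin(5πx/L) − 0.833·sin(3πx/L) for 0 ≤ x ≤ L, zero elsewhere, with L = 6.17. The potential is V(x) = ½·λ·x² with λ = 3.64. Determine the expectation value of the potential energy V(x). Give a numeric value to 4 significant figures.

⟨V⟩ = ∫ V(x)·|ψ|² dx / ∫|ψ|² dx.
On 0 ≤ x ≤ L (j ≠ l): ∫sin²(jπx/L) dx = L/2, ∫sin(jπx/L)·sin(lπx/L) dx = 0; diagonal moments ∫x·sin²(jπx/L) dx = L²/4, ∫x²·sin²(jπx/L) dx = L³·(1/6 − 1/(4j²π²)); cross terms ∫x·sin(jπx/L)·sin(lπx/L) dx = 0 for j + l even and −4jlL²/(π²(j² − l²)²) for j + l odd, ∫x²·sin(jπx/L)·sin(lπx/L) dx = (−1)^(j+l)·4jlL³/(π²(j² − l²)²); higher powers the same way via product-to-sum and parts.
State is unnormalized: ∫|ψ|² dx = 12.025, and ∫ψ*·V(x)·ψ dx = 245.23, so ⟨V⟩ = 245.23 / 12.025.
⟨V⟩ = 20.393.

20.39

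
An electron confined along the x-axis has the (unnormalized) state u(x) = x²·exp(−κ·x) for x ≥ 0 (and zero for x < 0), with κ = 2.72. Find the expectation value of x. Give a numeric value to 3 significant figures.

⟨x⟩ = ∫ x·|u|² dx / ∫|u|² dx (integrals over the domain).
Every integrand reduces to terms xʲ·e^(−2κx) on [0, ∞); use ∫₀^∞ xʲ·e^(−2κx) dx = j!/(2κ)^(j+1).
State is unnormalized: ∫|u|² dx = 0.0050375, and ∫u*·x·u dx = 0.0046301, so ⟨x⟩ = 0.0046301 / 0.0050375.
⟨x⟩ = 0.91912.

0.919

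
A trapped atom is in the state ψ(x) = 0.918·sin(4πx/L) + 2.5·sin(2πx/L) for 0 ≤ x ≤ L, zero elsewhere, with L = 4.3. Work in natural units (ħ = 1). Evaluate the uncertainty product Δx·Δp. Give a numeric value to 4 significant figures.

2.325

Δx = √(⟨x²⟩−⟨x⟩²), Δp = √(⟨p²⟩−⟨p⟩²).
On 0 ≤ x ≤ L (j ≠ l): ∫sin²(jπx/L) dx = L/2, ∫sin(jπx/L)·sin(lπx/L) dx = 0; diagonal moments ∫x·sin²(jπx/L) dx = L²/4, ∫x²·sin²(jπx/L) dx = L³·(1/6 − 1/(4j²π²)); cross terms ∫x·sin(jπx/L)·sin(lπx/L) dx = 0 for j + l even and −4jlL²/(π²(j² − l²)²) for j + l odd, ∫x²·sin(jπx/L)·sin(lπx/L) dx = (−1)^(j+l)·4jlL³/(π²(j² − l²)²); higher powers the same way via product-to-sum and parts. d²/dx² sin(jπx/L) = −(jπ/L)²·sin(jπx/L); on 0 ≤ x ≤ L, ∫sin²(jπx/L) dx = L/2 and ∫sin(jπx/L)·sin(lπx/L) dx = 0 for j ≠ l, so only diagonal terms survive in ∫|ψ|² and ∫ψ·ψ″; ∫ψ·ψ′ dx = [ψ²/2] between the walls = 0.
Normalization: ∫|ψ|² dx = 15.249.
⟨x⟩ = 2.1500, ⟨x²⟩ = 6.4889 ⇒ Δx = 1.3661.
⟨p⟩ = 0.0000, ⟨p²⟩ = 2.8962 ⇒ Δp = 1.7018.
Δx·Δp = 2.3249.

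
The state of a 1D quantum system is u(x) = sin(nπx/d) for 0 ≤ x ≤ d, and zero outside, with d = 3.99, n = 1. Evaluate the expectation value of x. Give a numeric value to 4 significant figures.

⟨x⟩ = ∫ x·|u|² dx / ∫|u|² dx (integrals over the domain).
With sin²θ = (1 − cos2θ)/2 on 0 ≤ x ≤ d: ∫sin²(nπx/d) dx = d/2, ∫x·sin²(nπx/d) dx = d²/4, ∫x²·sin²(nπx/d) dx = d³·(1/6 − 1/(4n²π²)); higher powers xᵏ the same way, integrating xᵏ·cos(2nπx/d) by parts.
State is unnormalized: ∫|u|² dx = 1.9950, and ∫u*·x·u dx = 3.9800, so ⟨x⟩ = 3.9800 / 1.9950.
⟨x⟩ = 1.9950.

1.995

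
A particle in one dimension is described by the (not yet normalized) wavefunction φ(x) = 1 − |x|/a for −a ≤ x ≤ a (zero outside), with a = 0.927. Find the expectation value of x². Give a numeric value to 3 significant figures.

⟨x²⟩ = ∫ x²·|φ|² dx / ∫|φ|² dx (integrals over the domain).
φ is even, so ∫ over [−a, a] = 2∫₀ᵃ with φ = 1 − x/a there: ∫₀ᵃ (1 − x/a)² dx = a/3, ∫₀ᵃ x²(1 − x/a)² dx = a³/30, ∫₀ᵃ x⁴(1 − x/a)² dx = a⁵/105.
State is unnormalized: ∫|φ|² dx = 0.61800, and ∫φ*·x²·φ dx = 0.053107, so ⟨x²⟩ = 0.053107 / 0.61800.
⟨x²⟩ = 0.085933.

0.0859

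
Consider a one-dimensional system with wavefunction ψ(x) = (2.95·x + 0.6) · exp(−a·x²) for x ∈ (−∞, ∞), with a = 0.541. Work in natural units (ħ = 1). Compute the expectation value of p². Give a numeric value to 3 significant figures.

1.53

p² ψ = −ħ² d²ψ/dx²; ⟨p²⟩ = −ħ² ∫ ψ*·ψ'' dx / ∫|ψ|² dx.
Expand each integrand as polynomial × e^(−2ax²) and use ∫x^(2j)·e^(−2ax²) dx = (2j−1)!!/(4a)^j · √(π/(2a)), odd powers → 0; here √(π/(2a)) = 1.7040. Differentiate with the product rule, d/dx e^(−ax²) = −2ax·e^(−ax²).
State is unnormalized: ∫|ψ|² dx = 7.4659, and ∫ψ*·(−ħ² ψ'') dx = 11.453, so ⟨p²⟩ = 11.453 / 7.4659.
⟨p²⟩ = 1.5341.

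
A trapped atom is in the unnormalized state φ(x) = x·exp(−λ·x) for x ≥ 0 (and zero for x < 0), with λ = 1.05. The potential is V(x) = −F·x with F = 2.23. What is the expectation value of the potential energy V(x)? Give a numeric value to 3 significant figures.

⟨V⟩ = ∫ V(x)·|φ|² dx / ∫|φ|² dx.
Every integrand reduces to terms xʲ·e^(−2λx) on [0, ∞); use ∫₀^∞ xʲ·e^(−2λx) dx = j!/(2λ)^(j+1).
State is unnormalized: ∫|φ|² dx = 0.21596, and ∫φ*·V(x)·φ dx = -0.68798, so ⟨V⟩ = -0.68798 / 0.21596.
⟨V⟩ = -3.1857.

-3.19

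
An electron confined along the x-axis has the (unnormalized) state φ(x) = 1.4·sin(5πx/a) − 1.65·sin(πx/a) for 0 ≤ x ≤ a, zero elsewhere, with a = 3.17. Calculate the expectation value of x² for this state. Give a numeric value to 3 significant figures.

2.98

⟨x²⟩ = ∫ x²·|φ|² dx / ∫|φ|² dx (integrals over the domain).
On 0 ≤ x ≤ a (j ≠ l): ∫sin²(jπx/a) dx = a/2, ∫sin(jπx/a)·sin(lπx/a) dx = 0; diagonal moments ∫x·sin²(jπx/a) dx = a²/4, ∫x²·sin²(jπx/a) dx = a³·(1/6 − 1/(4j²π²)); cross terms ∫x·sin(jπx/a)·sin(lπx/a) dx = 0 for j + l even and −4jla²/(π²(j² − l²)²) for j + l odd, ∫x²·sin(jπx/a)·sin(lπx/a) dx = (−1)^(j+l)·4jla³/(π²(j² − l²)²); higher powers the same way via product-to-sum and parts.
State is unnormalized: ∫|φ|² dx = 7.4218, and ∫φ*·x²·φ dx = 22.082, so ⟨x²⟩ = 22.082 / 7.4218.
⟨x²⟩ = 2.9754.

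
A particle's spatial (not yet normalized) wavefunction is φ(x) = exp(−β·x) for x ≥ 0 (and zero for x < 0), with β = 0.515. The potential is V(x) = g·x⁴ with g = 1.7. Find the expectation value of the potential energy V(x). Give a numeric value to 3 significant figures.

36.3

⟨V⟩ = ∫ V(x)·|φ|² dx / ∫|φ|² dx.
Every integrand reduces to terms xʲ·e^(−2βx) on [0, ∞); use ∫₀^∞ xʲ·e^(−2βx) dx = j!/(2β)^(j+1).
State is unnormalized: ∫|φ|² dx = 0.97087, and ∫φ*·V(x)·φ dx = 35.194, so ⟨V⟩ = 35.194 / 0.97087.
⟨V⟩ = 36.250.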